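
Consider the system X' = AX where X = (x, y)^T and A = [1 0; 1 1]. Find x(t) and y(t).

x(t) = K_2e^(t), y(t) = K_1e^(t) + K_2te^(t) + 2K_2e^(t)

Coefficient matrix A = [[1, 0], [1, 1]].
Characteristic polynomial det(A - λI) = λ^2 - 2λ + 1 = 0.
Single eigenvalue λ = 1 with algebraic multiplicity 2.
Eigenvector v = (0,1); generalized eigenvector w with (A-λI)w=v is (1,2).
General solution: e^(t)[K_1·v + K_2·(t·v + w)].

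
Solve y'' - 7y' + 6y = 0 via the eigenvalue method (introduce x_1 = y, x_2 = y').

y(t) = C_1e^(6t) + C_2e^(t)

Let x_1 = y, x_2 = y'. Then x_1' = x_2 and x_2' = -6x_1 + 7x_2.
A = [[0,1],[-6,7]]; det(A-λI) = λ^2 - 7λ + 6.
Eigenvalues λ = 6, 1 with eigenvectors (1,6), (1,1).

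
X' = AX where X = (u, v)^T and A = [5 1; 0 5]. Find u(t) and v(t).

u(t) = -K_1e^(5t) - K_2te^(5t) + 2K_2e^(5t), v(t) = -K_2e^(5t)

Coefficient matrix A = [[5, 1], [0, 5]].
Characteristic polynomial det(A - λI) = λ^2 - 10λ + 25 = 0.
Single eigenvalue λ = 5 with algebraic multiplicity 2.
Eigenvector v = (-1,0); generalized eigenvector w with (A-λI)w=v is (2,-1).
General solution: e^(5t)[K_1·v + K_2·(t·v + w)].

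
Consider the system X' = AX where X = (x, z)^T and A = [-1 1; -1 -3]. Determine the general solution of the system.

Coefficient matrix A = [[-1, 1], [-1, -3]].
Characteristic polynomial det(A - λI) = λ^2 + 4λ + 4 = 0.
Single eigenvalue λ = -2 with algebraic multiplicity 2.
Eigenvector v = (-1,1); generalized eigenvector w with (A-λI)w=v is (-2,1).
General solution: e^(-2t)[K_1·v + K_2·(t·v + w)].

x(t) = -K_1e^(-2t) - K_2te^(-2t) - 2K_2e^(-2t), z(t) = K_1e^(-2t) + K_2te^(-2t) + K_2e^(-2t)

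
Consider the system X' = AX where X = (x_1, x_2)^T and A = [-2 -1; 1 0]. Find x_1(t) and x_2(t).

x_1(t) = -C_1e^(-t) - C_2te^(-t) + 3C_2e^(-t), x_2(t) = C_1e^(-t) + C_2te^(-t) - 2C_2e^(-t)

Coefficient matrix A = [[-2, -1], [1, 0]].
Characteristic polynomial det(A - λI) = λ^2 + 2λ + 1 = 0.
Single eigenvalue λ = -1 with algebraic multiplicity 2.
Eigenvector v = (-1,1); generalized eigenvector w with (A-λI)w=v is (3,-2).
General solution: e^(-t)[C_1·v + C_2·(t·v + w)].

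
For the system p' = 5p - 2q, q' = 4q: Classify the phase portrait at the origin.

unstable node

A = [[5,-2],[0,4]]; det(A-λI) = λ^2 - 9λ + 20.
λ = 4, 5: both positive.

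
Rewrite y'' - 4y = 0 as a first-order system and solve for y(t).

Let x_1 = y, x_2 = y'. Then x_1' = x_2 and x_2' = 4x_1.
A = [[0,1],[4,0]]; det(A-λI) = λ^2 - 4.
Eigenvalues λ = 2, -2 with eigenvectors (1,2), (1,-2).

y(t) = c_1e^(2t) + c_2e^(-2t)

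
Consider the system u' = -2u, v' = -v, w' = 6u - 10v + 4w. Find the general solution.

Coefficient matrix A = [[-2, 0, 0], [0, -1, 0], [6, -10, 4]].
det(A - λI) = 0 gives eigenvalues λ = -2, -1, 4.
For λ=-2: eigenvector (1,0,-1).
For λ=-1: eigenvector (0,1,2).
For λ=4: eigenvector (0,0,1).
General solution: K_1e^(-2t)(1,0,-1) + K_2e^(-t)(0,1,2) + K_3e^(4t)(0,0,1).

u(t) = K_1e^(-2t), v(t) = K_2e^(-t), w(t) = -K_1e^(-2t) + 2K_2e^(-t) + K_3e^(4t)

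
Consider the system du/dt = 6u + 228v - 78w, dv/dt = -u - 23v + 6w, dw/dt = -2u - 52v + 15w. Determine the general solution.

u(t) = -22K_1e^(3t) - 8K_2e^(-3t) + 9K_3e^(-2t), v(t) = 2K_1e^(3t) + K_2e^(-3t) - K_3e^(-2t), w(t) = 5K_1e^(3t) + 2K_2e^(-3t) - 2K_3e^(-2t)

Coefficient matrix A = [[6, 228, -78], [-1, -23, 6], [-2, -52, 15]].
det(A - λI) = 0 gives eigenvalues λ = 3, -3, -2.
For λ=3: eigenvector (-22,2,5).
For λ=-3: eigenvector (-8,1,2).
For λ=-2: eigenvector (9,-1,-2).
General solution: K_1e^(3t)(-22,2,5) + K_2e^(-3t)(-8,1,2) + K_3e^(-2t)(9,-1,-2).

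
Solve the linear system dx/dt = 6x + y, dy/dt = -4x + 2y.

Coefficient matrix A = [[6, 1], [-4, 2]].
Characteristic polynomial det(A - λI) = λ^2 - 8λ + 16 = 0.
Single eigenvalue λ = 4 with algebraic multiplicity 2.
Eigenvector v = (1,-2); generalized eigenvector w with (A-λI)w=v is (1,-1).
General solution: e^(4t)[C_1·v + C_2·(t·v + w)].

x(t) = C_1e^(4t) + C_2te^(4t) + C_2e^(4t), y(t) = -2C_1e^(4t) - 2C_2te^(4t) - C_2e^(4t)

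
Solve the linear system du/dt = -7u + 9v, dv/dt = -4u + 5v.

Coefficient matrix A = [[-7, 9], [-4, 5]].
Characteristic polynomial det(A - λI) = λ^2 + 2λ + 1 = 0.
Single eigenvalue λ = -1 with algebraic multiplicity 2.
Eigenvector v = (-3,-2); generalized eigenvector w with (A-λI)w=v is (-1,-1).
General solution: e^(-t)[K_1·v + K_2·(t·v + w)].

u(t) = -3K_1e^(-t) - 3K_2te^(-t) - K_2e^(-t), v(t) = -2K_1e^(-t) - 2K_2te^(-t) - K_2e^(-t)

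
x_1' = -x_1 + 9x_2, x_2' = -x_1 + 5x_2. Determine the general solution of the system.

Coefficient matrix A = [[-1, 9], [-1, 5]].
Characteristic polynomial det(A - λI) = λ^2 - 4λ + 4 = 0.
Single eigenvalue λ = 2 with algebraic multiplicity 2.
Eigenvector v = (-3,-1); generalized eigenvector w with (A-λI)w=v is (-2,-1).
General solution: e^(2t)[C_1·v + C_2·(t·v + w)].

x_1(t) = -3C_1e^(2t) - 3C_2te^(2t) - 2C_2e^(2t), x_2(t) = -C_1e^(2t) - C_2te^(2t) - C_2e^(2t)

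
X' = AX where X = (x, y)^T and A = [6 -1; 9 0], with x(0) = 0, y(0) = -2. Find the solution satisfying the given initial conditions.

Coefficient matrix A = [[6, -1], [9, 0]].
Characteristic polynomial det(A - λI) = λ^2 - 6λ + 9 = 0.
Single eigenvalue λ = 3 with algebraic multiplicity 2.
Eigenvector v = (-1,-3); generalized eigenvector w with (A-λI)w=v is (-1,-2).
General solution: e^(3t)[K_1·v + K_2·(t·v + w)].
Applying x(0)=0, y(0)=-2 gives K_1=2, K_2=-2.

x(t) = 2te^(3t), y(t) = 6te^(3t) - 2e^(3t)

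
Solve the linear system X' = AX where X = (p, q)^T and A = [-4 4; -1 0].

Coefficient matrix A = [[-4, 4], [-1, 0]].
Characteristic polynomial det(A - λI) = λ^2 + 4λ + 4 = 0.
Single eigenvalue λ = -2 with algebraic multiplicity 2.
Eigenvector v = (2,1); generalized eigenvector w with (A-λI)w=v is (3,2).
General solution: e^(-2t)[c_1·v + c_2·(t·v + w)].

p(t) = 2c_1e^(-2t) + 2c_2te^(-2t) + 3c_2e^(-2t), q(t) = c_1e^(-2t) + c_2te^(-2t) + 2c_2e^(-2t)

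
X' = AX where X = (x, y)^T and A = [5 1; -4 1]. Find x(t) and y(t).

Coefficient matrix A = [[5, 1], [-4, 1]].
Characteristic polynomial det(A - λI) = λ^2 - 6λ + 9 = 0.
Single eigenvalue λ = 3 with algebraic multiplicity 2.
Eigenvector v = (1,-2); generalized eigenvector w with (A-λI)w=v is (0,1).
General solution: e^(3t)[C_1·v + C_2·(t·v + w)].

x(t) = C_1e^(3t) + C_2te^(3t), y(t) = -2C_1e^(3t) - 2C_2te^(3t) + C_2e^(3t)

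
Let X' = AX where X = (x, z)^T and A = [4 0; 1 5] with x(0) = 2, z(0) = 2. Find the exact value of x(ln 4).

A = [[4,0],[1,5]]; eigenvalues λ = 4, 5.
Eigenvectors: (1,-1) for λ=4, (0,-1) for λ=5.
From the initial condition, c_1 = 2, c_2 = -4.
x(ln 4) = (2)(4^4)(1) + (-4)(4^5)(0) = 512.

512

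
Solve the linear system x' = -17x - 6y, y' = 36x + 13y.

Coefficient matrix A = [[-17, -6], [36, 13]].
Characteristic polynomial det(A - λI) = λ^2 + 4λ - 5 = 0.
Eigenvalues λ = -5, 1.
For λ=-5: (A-λI) row 1 is [-12, -6], so an eigenvector is (1, -2).
For λ=1: (A-λI) row 1 is [-18, -6], so an eigenvector is (1, -3).
General solution: c_1e^(-5t)(1,-2) + c_2e^(t)(1,-3).

x(t) = c_1e^(-5t) + c_2e^(t), y(t) = -2c_1e^(-5t) - 3c_2e^(t)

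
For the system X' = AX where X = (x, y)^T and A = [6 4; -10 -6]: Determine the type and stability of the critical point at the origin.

A = [[6,4],[-10,-6]]; det(A-λI) = λ^2 + 4.
λ = 0 ± 2i: zero real part.

center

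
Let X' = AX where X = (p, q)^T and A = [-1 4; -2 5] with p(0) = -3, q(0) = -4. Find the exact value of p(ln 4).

A = [[-1,4],[-2,5]]; eigenvalues λ = 3, 1.
Eigenvectors: (-1,-1) for λ=3, (-2,-1) for λ=1.
From the initial condition, c_1 = 5, c_2 = -1.
p(ln 4) = (5)(4^3)(-1) + (-1)(4^1)(-2) = -312.

-312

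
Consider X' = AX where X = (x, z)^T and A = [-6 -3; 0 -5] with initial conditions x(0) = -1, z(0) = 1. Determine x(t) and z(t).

x(t) = -3e^(-5t) + 2e^(-6t), z(t) = e^(-5t)

Coefficient matrix A = [[-6, -3], [0, -5]].
Characteristic polynomial det(A - λI) = λ^2 + 11λ + 30 = 0.
Eigenvalues λ = -6, -5.
For λ=-6: (A-λI) row 1 is [0, -3], so an eigenvector is (-1, 0).
For λ=-5: (A-λI) row 1 is [-1, -3], so an eigenvector is (3, -1).
General solution: C_1e^(-6t)(-1,0) + C_2e^(-5t)(3,-1).
Applying x(0)=-1, z(0)=1 gives C_1=-2, C_2=-1.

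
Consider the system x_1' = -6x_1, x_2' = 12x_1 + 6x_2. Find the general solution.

Coefficient matrix A = [[-6, 0], [12, 6]].
Characteristic polynomial det(A - λI) = λ^2 - 36 = 0.
Eigenvalues λ = 6, -6.
For λ=6: (A-λI) row 1 is [-12, 0], so an eigenvector is (0, -1).
For λ=-6: (A-λI) row 2 is [12, 12], so an eigenvector is (-1, 1).
General solution: K_1e^(6t)(0,-1) + K_2e^(-6t)(-1,1).

x_1(t) = -K_2e^(-6t), x_2(t) = -K_1e^(6t) + K_2e^(-6t)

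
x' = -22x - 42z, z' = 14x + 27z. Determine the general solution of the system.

x(t) = -3c_1e^(6t) + 2c_2e^(-t), z(t) = 2c_1e^(6t) - c_2e^(-t)

Coefficient matrix A = [[-22, -42], [14, 27]].
Characteristic polynomial det(A - λI) = λ^2 - 5λ - 6 = 0.
Eigenvalues λ = 6, -1.
For λ=6: (A-λI) row 1 is [-28, -42], so an eigenvector is (-3, 2).
For λ=-1: (A-λI) row 1 is [-21, -42], so an eigenvector is (2, -1).
General solution: c_1e^(6t)(-3,2) + c_2e^(-t)(2,-1).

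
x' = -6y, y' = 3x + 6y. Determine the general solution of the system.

Coefficient matrix A = [[0, -6], [3, 6]].
Characteristic polynomial det(A - λI) = λ^2 - 6λ + 18 = 0.
Eigenvalues λ = 3 ± 3i (complex conjugate pair).
For λ=3+3i: an eigenvector is (1,0) - i(-1,1) = (1 + i, 0 - i).
A real fundamental pair from Re and Im of e^((3+3i)t)v: X_1 = e^(3t)(cos(3t)·(1,0) + sin(3t)·(-1,1)), X_2 = e^(3t)(sin(3t)·(1,0) - cos(3t)·(-1,1)).
General solution: C_1X_1 + C_2X_2.

x(t) = -C_1e^(3t)sin(3t) + C_1e^(3t)cos(3t) + C_2e^(3t)sin(3t) + C_2e^(3t)cos(3t), y(t) = C_1e^(3t)sin(3t) - C_2e^(3t)cos(3t)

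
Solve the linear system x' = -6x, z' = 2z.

Coefficient matrix A = [[-6, 0], [0, 2]].
Characteristic polynomial det(A - λI) = λ^2 + 4λ - 12 = 0.
Eigenvalues λ = 2, -6.
For λ=2: (A-λI) row 1 is [-8, 0], so an eigenvector is (0, 1).
For λ=-6: (A-λI) row 2 is [0, 8], so an eigenvector is (-1, 0).
General solution: K_1e^(2t)(0,1) + K_2e^(-6t)(-1,0).

x(t) = -K_2e^(-6t), z(t) = K_1e^(2t)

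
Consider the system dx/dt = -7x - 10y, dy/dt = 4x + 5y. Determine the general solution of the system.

x(t) = -K_1e^(-t)sin(2t) + 2K_1e^(-t)cos(2t) + 2K_2e^(-t)sin(2t) + K_2e^(-t)cos(2t), y(t) = K_1e^(-t)sin(2t) - K_1e^(-t)cos(2t) - K_2e^(-t)sin(2t) - K_2e^(-t)cos(2t)

Coefficient matrix A = [[-7, -10], [4, 5]].
Characteristic polynomial det(A - λI) = λ^2 + 2λ + 5 = 0.
Eigenvalues λ = -1 ± 2i (complex conjugate pair).
For λ=-1+2i: an eigenvector is (2,-1) - i(-1,1) = (2 + i, -1 - i).
A real fundamental pair from Re and Im of e^((-1+2i)t)v: X_1 = e^(-t)(cos(2t)·(2,-1) + sin(2t)·(-1,1)), X_2 = e^(-t)(sin(2t)·(2,-1) - cos(2t)·(-1,1)).
General solution: K_1X_1 + K_2X_2.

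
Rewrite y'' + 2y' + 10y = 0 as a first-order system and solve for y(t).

y(t) = K_1e^(-t)cos(3t) + K_2e^(-t)sin(3t)

Let x_1 = y, x_2 = y'. Then x_1' = x_2 and x_2' = -10x_1 - 2x_2.
A = [[0,1],[-10,-2]]; det(A-λI) = λ^2 + 2λ + 10.
Eigenvalues λ = -1 ± 3i.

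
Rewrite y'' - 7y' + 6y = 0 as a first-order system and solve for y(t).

y(t) = K_1e^(6t) + K_2e^(t)

Let x_1 = y, x_2 = y'. Then x_1' = x_2 and x_2' = -6x_1 + 7x_2.
A = [[0,1],[-6,7]]; det(A-λI) = λ^2 - 7λ + 6.
Eigenvalues λ = 6, 1 with eigenvectors (1,6), (1,1).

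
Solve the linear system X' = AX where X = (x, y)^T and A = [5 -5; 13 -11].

Coefficient matrix A = [[5, -5], [13, -11]].
Characteristic polynomial det(A - λI) = λ^2 + 6λ + 10 = 0.
Eigenvalues λ = -3 ± i (complex conjugate pair).
For λ=-3+i: an eigenvector is (-1,-2) - i(2,3) = (-1 - 2i, -2 - 3i).
A real fundamental pair from Re and Im of e^((-3+i)t)v: X_1 = e^(-3t)(cos(t)·(-1,-2) + sin(t)·(2,3)), X_2 = e^(-3t)(sin(t)·(-1,-2) - cos(t)·(2,3)).
General solution: c_1X_1 + c_2X_2.

x(t) = 2c_1e^(-3t)sin(t) - c_1e^(-3t)cos(t) - c_2e^(-3t)sin(t) - 2c_2e^(-3t)cos(t), y(t) = 3c_1e^(-3t)sin(t) - 2c_1e^(-3t)cos(t) - 2c_2e^(-3t)sin(t) - 3c_2e^(-3t)cos(t)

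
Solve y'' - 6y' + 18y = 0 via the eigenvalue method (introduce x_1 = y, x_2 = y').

Let x_1 = y, x_2 = y'. Then x_1' = x_2 and x_2' = -18x_1 + 6x_2.
A = [[0,1],[-18,6]]; det(A-λI) = λ^2 - 6λ + 18.
Eigenvalues λ = 3 ± 3i.

y(t) = K_1e^(3t)cos(3t) + K_2e^(3t)sin(3t)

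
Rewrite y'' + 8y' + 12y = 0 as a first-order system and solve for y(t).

y(t) = c_1e^(-2t) + c_2e^(-6t)

Let x_1 = y, x_2 = y'. Then x_1' = x_2 and x_2' = -12x_1 - 8x_2.
A = [[0,1],[-12,-8]]; det(A-λI) = λ^2 + 8λ + 12.
Eigenvalues λ = -2, -6 with eigenvectors (1,-2), (1,-6).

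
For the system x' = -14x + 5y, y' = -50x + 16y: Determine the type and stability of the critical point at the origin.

unstable spiral

A = [[-14,5],[-50,16]]; det(A-λI) = λ^2 - 2λ + 26.
λ = 1 ± 5i: positive real part.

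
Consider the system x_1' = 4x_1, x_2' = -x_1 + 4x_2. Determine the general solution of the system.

Coefficient matrix A = [[4, 0], [-1, 4]].
Characteristic polynomial det(A - λI) = λ^2 - 8λ + 16 = 0.
Single eigenvalue λ = 4 with algebraic multiplicity 2.
Eigenvector v = (0,-1); generalized eigenvector w with (A-λI)w=v is (1,1).
General solution: e^(4t)[C_1·v + C_2·(t·v + w)].

x_1(t) = C_2e^(4t), x_2(t) = -C_1e^(4t) - C_2te^(4t) + C_2e^(4t)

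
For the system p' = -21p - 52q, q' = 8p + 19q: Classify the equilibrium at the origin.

A = [[-21,-52],[8,19]]; det(A-λI) = λ^2 + 2λ + 17.
λ = -1 ± 4i: negative real part.

stable spiral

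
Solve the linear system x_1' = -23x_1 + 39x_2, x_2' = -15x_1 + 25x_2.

x_1(t) = 2C_1e^(t)sin(3t) + 3C_1e^(t)cos(3t) + 3C_2e^(t)sin(3t) - 2C_2e^(t)cos(3t), x_2(t) = C_1e^(t)sin(3t) + 2C_1e^(t)cos(3t) + 2C_2e^(t)sin(3t) - C_2e^(t)cos(3t)

Coefficient matrix A = [[-23, 39], [-15, 25]].
Characteristic polynomial det(A - λI) = λ^2 - 2λ + 10 = 0.
Eigenvalues λ = 1 ± 3i (complex conjugate pair).
For λ=1+3i: an eigenvector is (3,2) - i(2,1) = (3 - 2i, 2 - i).
A real fundamental pair from Re and Im of e^((1+3i)t)v: X_1 = e^(t)(cos(3t)·(3,2) + sin(3t)·(2,1)), X_2 = e^(t)(sin(3t)·(3,2) - cos(3t)·(2,1)).
General solution: C_1X_1 + C_2X_2.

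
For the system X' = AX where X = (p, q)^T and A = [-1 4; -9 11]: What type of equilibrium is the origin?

unstable improper node

A = [[-1,4],[-9,11]]; det(A-λI) = λ^2 - 10λ + 25.
repeated λ = 5 with a single eigenvector.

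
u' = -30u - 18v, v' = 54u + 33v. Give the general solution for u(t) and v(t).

Coefficient matrix A = [[-30, -18], [54, 33]].
Characteristic polynomial det(A - λI) = λ^2 - 3λ - 18 = 0.
Eigenvalues λ = 6, -3.
For λ=6: (A-λI) row 1 is [-36, -18], so an eigenvector is (1, -2).
For λ=-3: (A-λI) row 1 is [-27, -18], so an eigenvector is (2, -3).
General solution: c_1e^(6t)(1,-2) + c_2e^(-3t)(2,-3).

u(t) = c_1e^(6t) + 2c_2e^(-3t), v(t) = -2c_1e^(6t) - 3c_2e^(-3t)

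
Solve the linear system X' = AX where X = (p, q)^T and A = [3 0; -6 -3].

Coefficient matrix A = [[3, 0], [-6, -3]].
Characteristic polynomial det(A - λI) = λ^2 - 9 = 0.
Eigenvalues λ = 3, -3.
For λ=3: (A-λI) row 2 is [-6, -6], so an eigenvector is (1, -1).
For λ=-3: (A-λI) row 1 is [6, 0], so an eigenvector is (0, 1).
General solution: C_1e^(3t)(1,-1) + C_2e^(-3t)(0,1).

p(t) = C_1e^(3t), q(t) = -C_1e^(3t) + C_2e^(-3t)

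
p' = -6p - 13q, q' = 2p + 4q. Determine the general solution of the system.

p(t) = -3C_1e^(-t)sin(t) - 2C_1e^(-t)cos(t) - 2C_2e^(-t)sin(t) + 3C_2e^(-t)cos(t), q(t) = C_1e^(-t)sin(t) + C_1e^(-t)cos(t) + C_2e^(-t)sin(t) - C_2e^(-t)cos(t)

Coefficient matrix A = [[-6, -13], [2, 4]].
Characteristic polynomial det(A - λI) = λ^2 + 2λ + 2 = 0.
Eigenvalues λ = -1 ± i (complex conjugate pair).
For λ=-1+i: an eigenvector is (-2,1) - i(-3,1) = (-2 + 3i, 1 - i).
A real fundamental pair from Re and Im of e^((-1+i)t)v: X_1 = e^(-t)(cos(t)·(-2,1) + sin(t)·(-3,1)), X_2 = e^(-t)(sin(t)·(-2,1) - cos(t)·(-3,1)).
General solution: C_1X_1 + C_2X_2.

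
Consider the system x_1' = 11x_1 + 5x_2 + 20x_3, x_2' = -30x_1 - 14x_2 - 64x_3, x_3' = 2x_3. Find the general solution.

x_1(t) = C_1e^(t) - C_2e^(-4t), x_2(t) = -2C_1e^(t) + 3C_2e^(-4t) - 4C_3e^(2t), x_3(t) = C_3e^(2t)

Coefficient matrix A = [[11, 5, 20], [-30, -14, -64], [0, 0, 2]].
det(A - λI) = 0 gives eigenvalues λ = 1, -4, 2.
For λ=1: eigenvector (1,-2,0).
For λ=-4: eigenvector (-1,3,0).
For λ=2: eigenvector (0,-4,1).
General solution: C_1e^(t)(1,-2,0) + C_2e^(-4t)(-1,3,0) + C_3e^(2t)(0,-4,1).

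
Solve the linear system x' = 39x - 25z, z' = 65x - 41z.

x(t) = 2C_1e^(-t)sin(5t) - C_1e^(-t)cos(5t) - C_2e^(-t)sin(5t) - 2C_2e^(-t)cos(5t), z(t) = 3C_1e^(-t)sin(5t) - 2C_1e^(-t)cos(5t) - 2C_2e^(-t)sin(5t) - 3C_2e^(-t)cos(5t)

Coefficient matrix A = [[39, -25], [65, -41]].
Characteristic polynomial det(A - λI) = λ^2 + 2λ + 26 = 0.
Eigenvalues λ = -1 ± 5i (complex conjugate pair).
For λ=-1+5i: an eigenvector is (-1,-2) - i(2,3) = (-1 - 2i, -2 - 3i).
A real fundamental pair from Re and Im of e^((-1+5i)t)v: X_1 = e^(-t)(cos(5t)·(-1,-2) + sin(5t)·(2,3)), X_2 = e^(-t)(sin(5t)·(-1,-2) - cos(5t)·(2,3)).
General solution: C_1X_1 + C_2X_2.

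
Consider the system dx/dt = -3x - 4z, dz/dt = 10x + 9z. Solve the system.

Coefficient matrix A = [[-3, -4], [10, 9]].
Characteristic polynomial det(A - λI) = λ^2 - 6λ + 13 = 0.
Eigenvalues λ = 3 ± 2i (complex conjugate pair).
For λ=3+2i: an eigenvector is (-1,1) - i(1,-2) = (-1 - i, 1 + 2i).
A real fundamental pair from Re and Im of e^((3+2i)t)v: X_1 = e^(3t)(cos(2t)·(-1,1) + sin(2t)·(1,-2)), X_2 = e^(3t)(sin(2t)·(-1,1) - cos(2t)·(1,-2)).
General solution: c_1X_1 + c_2X_2.

x(t) = c_1e^(3t)sin(2t) - c_1e^(3t)cos(2t) - c_2e^(3t)sin(2t) - c_2e^(3t)cos(2t), z(t) = -2c_1e^(3t)sin(2t) + c_1e^(3t)cos(2t) + c_2e^(3t)sin(2t) + 2c_2e^(3t)cos(2t)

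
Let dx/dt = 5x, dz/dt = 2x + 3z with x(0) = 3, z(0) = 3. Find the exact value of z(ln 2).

96

A = [[5,0],[2,3]]; eigenvalues λ = 5, 3.
Eigenvectors: (-1,-1) for λ=5, (0,1) for λ=3.
From the initial condition, c_1 = -3, c_2 = 0.
z(ln 2) = (-3)(2^5)(-1) + (0)(2^3)(1) = 96.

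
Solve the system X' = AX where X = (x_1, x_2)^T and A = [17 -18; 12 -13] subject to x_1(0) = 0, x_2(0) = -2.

Coefficient matrix A = [[17, -18], [12, -13]].
Characteristic polynomial det(A - λI) = λ^2 - 4λ - 5 = 0.
Eigenvalues λ = -1, 5.
For λ=-1: (A-λI) row 1 is [18, -18], so an eigenvector is (-1, -1).
For λ=5: (A-λI) row 1 is [12, -18], so an eigenvector is (-3, -2).
General solution: K_1e^(-t)(-1,-1) + K_2e^(5t)(-3,-2).
Applying x_1(0)=0, x_2(0)=-2 gives K_1=6, K_2=-2.

x_1(t) = 6e^(5t) - 6e^(-t), x_2(t) = 4e^(5t) - 6e^(-t)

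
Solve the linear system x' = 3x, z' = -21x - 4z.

Coefficient matrix A = [[3, 0], [-21, -4]].
Characteristic polynomial det(A - λI) = λ^2 + λ - 12 = 0.
Eigenvalues λ = 3, -4.
For λ=3: (A-λI) row 2 is [-21, -7], so an eigenvector is (1, -3).
For λ=-4: (A-λI) row 1 is [7, 0], so an eigenvector is (0, 1).
General solution: K_1e^(3t)(1,-3) + K_2e^(-4t)(0,1).

x(t) = K_1e^(3t), z(t) = -3K_1e^(3t) + K_2e^(-4t)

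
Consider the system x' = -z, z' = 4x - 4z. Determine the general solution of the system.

Coefficient matrix A = [[0, -1], [4, -4]].
Characteristic polynomial det(A - λI) = λ^2 + 4λ + 4 = 0.
Single eigenvalue λ = -2 with algebraic multiplicity 2.
Eigenvector v = (-1,-2); generalized eigenvector w with (A-λI)w=v is (-2,-3).
General solution: e^(-2t)[c_1·v + c_2·(t·v + w)].

x(t) = -c_1e^(-2t) - c_2te^(-2t) - 2c_2e^(-2t), z(t) = -2c_1e^(-2t) - 2c_2te^(-2t) - 3c_2e^(-2t)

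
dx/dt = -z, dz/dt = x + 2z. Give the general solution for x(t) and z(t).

Coefficient matrix A = [[0, -1], [1, 2]].
Characteristic polynomial det(A - λI) = λ^2 - 2λ + 1 = 0.
Single eigenvalue λ = 1 with algebraic multiplicity 2.
Eigenvector v = (1,-1); generalized eigenvector w with (A-λI)w=v is (2,-3).
General solution: e^(t)[c_1·v + c_2·(t·v + w)].

x(t) = c_1e^(t) + c_2te^(t) + 2c_2e^(t), z(t) = -c_1e^(t) - c_2te^(t) - 3c_2e^(t)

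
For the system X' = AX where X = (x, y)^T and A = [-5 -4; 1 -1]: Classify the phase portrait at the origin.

A = [[-5,-4],[1,-1]]; det(A-λI) = λ^2 + 6λ + 9.
repeated λ = -3 with a single eigenvector.

stable improper node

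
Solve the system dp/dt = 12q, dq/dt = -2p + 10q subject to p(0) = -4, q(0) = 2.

Coefficient matrix A = [[0, 12], [-2, 10]].
Characteristic polynomial det(A - λI) = λ^2 - 10λ + 24 = 0.
Eigenvalues λ = 6, 4.
For λ=6: (A-λI) row 1 is [-6, 12], so an eigenvector is (2, 1).
For λ=4: (A-λI) row 1 is [-4, 12], so an eigenvector is (3, 1).
General solution: K_1e^(6t)(2,1) + K_2e^(4t)(3,1).
Applying p(0)=-4, q(0)=2 gives K_1=10, K_2=-8.

p(t) = 20e^(6t) - 24e^(4t), q(t) = 10e^(6t) - 8e^(4t)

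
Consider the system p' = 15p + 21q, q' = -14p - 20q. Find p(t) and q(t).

Coefficient matrix A = [[15, 21], [-14, -20]].
Characteristic polynomial det(A - λI) = λ^2 + 5λ - 6 = 0.
Eigenvalues λ = 1, -6.
For λ=1: (A-λI) row 1 is [14, 21], so an eigenvector is (3, -2).
For λ=-6: (A-λI) row 1 is [21, 21], so an eigenvector is (-1, 1).
General solution: C_1e^(t)(3,-2) + C_2e^(-6t)(-1,1).

p(t) = 3C_1e^(t) - C_2e^(-6t), q(t) = -2C_1e^(t) + C_2e^(-6t)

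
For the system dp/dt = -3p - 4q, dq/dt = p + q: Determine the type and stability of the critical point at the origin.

stable improper node

A = [[-3,-4],[1,1]]; det(A-λI) = λ^2 + 2λ + 1.
repeated λ = -1 with a single eigenvector.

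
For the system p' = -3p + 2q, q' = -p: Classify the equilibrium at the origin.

stable node

A = [[-3,2],[-1,0]]; det(A-λI) = λ^2 + 3λ + 2.
λ = -1, -2: both negative.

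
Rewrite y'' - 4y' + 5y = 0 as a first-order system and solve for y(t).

y(t) = c_1e^(2t)cos(t) + c_2e^(2t)sin(t)

Let x_1 = y, x_2 = y'. Then x_1' = x_2 and x_2' = -5x_1 + 4x_2.
A = [[0,1],[-5,4]]; det(A-λI) = λ^2 - 4λ + 5.
Eigenvalues λ = 2 ± i.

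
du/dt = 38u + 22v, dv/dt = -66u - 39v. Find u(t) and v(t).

Coefficient matrix A = [[38, 22], [-66, -39]].
Characteristic polynomial det(A - λI) = λ^2 + λ - 30 = 0.
Eigenvalues λ = -6, 5.
For λ=-6: (A-λI) row 1 is [44, 22], so an eigenvector is (1, -2).
For λ=5: (A-λI) row 1 is [33, 22], so an eigenvector is (2, -3).
General solution: K_1e^(-6t)(1,-2) + K_2e^(5t)(2,-3).

u(t) = K_1e^(-6t) + 2K_2e^(5t), v(t) = -2K_1e^(-6t) - 3K_2e^(5t)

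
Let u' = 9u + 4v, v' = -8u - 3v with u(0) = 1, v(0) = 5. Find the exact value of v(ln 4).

-7120

A = [[9,4],[-8,-3]]; eigenvalues λ = 1, 5.
Eigenvectors: (1,-2) for λ=1, (1,-1) for λ=5.
From the initial condition, c_1 = -6, c_2 = 7.
v(ln 4) = (-6)(4^1)(-2) + (7)(4^5)(-1) = -7120.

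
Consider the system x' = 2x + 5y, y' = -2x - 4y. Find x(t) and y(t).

x(t) = -2K_1e^(-t)sin(t) + K_1e^(-t)cos(t) + K_2e^(-t)sin(t) + 2K_2e^(-t)cos(t), y(t) = K_1e^(-t)sin(t) - K_1e^(-t)cos(t) - K_2e^(-t)sin(t) - K_2e^(-t)cos(t)

Coefficient matrix A = [[2, 5], [-2, -4]].
Characteristic polynomial det(A - λI) = λ^2 + 2λ + 2 = 0.
Eigenvalues λ = -1 ± i (complex conjugate pair).
For λ=-1+i: an eigenvector is (1,-1) - i(-2,1) = (1 + 2i, -1 - i).
A real fundamental pair from Re and Im of e^((-1+i)t)v: X_1 = e^(-t)(cos(t)·(1,-1) + sin(t)·(-2,1)), X_2 = e^(-t)(sin(t)·(1,-1) - cos(t)·(-2,1)).
General solution: K_1X_1 + K_2X_2.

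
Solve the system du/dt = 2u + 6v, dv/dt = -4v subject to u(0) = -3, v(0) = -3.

Coefficient matrix A = [[2, 6], [0, -4]].
Characteristic polynomial det(A - λI) = λ^2 + 2λ - 8 = 0.
Eigenvalues λ = -4, 2.
For λ=-4: (A-λI) row 1 is [6, 6], so an eigenvector is (-1, 1).
For λ=2: (A-λI) row 1 is [0, 6], so an eigenvector is (1, 0).
General solution: c_1e^(-4t)(-1,1) + c_2e^(2t)(1,0).
Applying u(0)=-3, v(0)=-3 gives c_1=-3, c_2=-6.

u(t) = -6e^(2t) + 3e^(-4t), v(t) = -3e^(-4t)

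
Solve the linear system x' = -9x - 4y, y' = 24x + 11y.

Coefficient matrix A = [[-9, -4], [24, 11]].
Characteristic polynomial det(A - λI) = λ^2 - 2λ - 3 = 0.
Eigenvalues λ = 3, -1.
For λ=3: (A-λI) row 1 is [-12, -4], so an eigenvector is (-1, 3).
For λ=-1: (A-λI) row 1 is [-8, -4], so an eigenvector is (1, -2).
General solution: K_1e^(3t)(-1,3) + K_2e^(-t)(1,-2).

x(t) = -K_1e^(3t) + K_2e^(-t), y(t) = 3K_1e^(3t) - 2K_2e^(-t)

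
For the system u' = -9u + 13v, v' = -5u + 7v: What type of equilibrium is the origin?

A = [[-9,13],[-5,7]]; det(A-λI) = λ^2 + 2λ + 2.
λ = -1 ± i: negative real part.

stable spiral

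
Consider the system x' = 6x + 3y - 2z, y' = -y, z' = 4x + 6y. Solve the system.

x(t) = K_1e^(2t) - K_2e^(-t) + K_3e^(4t), y(t) = K_2e^(-t), z(t) = 2K_1e^(2t) - 2K_2e^(-t) + K_3e^(4t)

Coefficient matrix A = [[6, 3, -2], [0, -1, 0], [4, 6, 0]].
det(A - λI) = 0 gives eigenvalues λ = 2, -1, 4.
For λ=2: eigenvector (1,0,2).
For λ=-1: eigenvector (-1,1,-2).
For λ=4: eigenvector (1,0,1).
General solution: K_1e^(2t)(1,0,2) + K_2e^(-t)(-1,1,-2) + K_3e^(4t)(1,0,1).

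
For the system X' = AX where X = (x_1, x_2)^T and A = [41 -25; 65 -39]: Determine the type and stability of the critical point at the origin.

unstable spiral

A = [[41,-25],[65,-39]]; det(A-λI) = λ^2 - 2λ + 26.
λ = 1 ± 5i: positive real part.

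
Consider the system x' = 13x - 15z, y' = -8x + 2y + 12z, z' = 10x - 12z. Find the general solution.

x(t) = 3C_1e^(3t) + C_3e^(-2t), y(t) = C_2e^(2t) - C_3e^(-2t), z(t) = 2C_1e^(3t) + C_3e^(-2t)

Coefficient matrix A = [[13, 0, -15], [-8, 2, 12], [10, 0, -12]].
det(A - λI) = 0 gives eigenvalues λ = 3, 2, -2.
For λ=3: eigenvector (3,0,2).
For λ=2: eigenvector (0,1,0).
For λ=-2: eigenvector (1,-1,1).
General solution: C_1e^(3t)(3,0,2) + C_2e^(2t)(0,1,0) + C_3e^(-2t)(1,-1,1).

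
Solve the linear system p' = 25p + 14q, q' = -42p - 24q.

Coefficient matrix A = [[25, 14], [-42, -24]].
Characteristic polynomial det(A - λI) = λ^2 - λ - 12 = 0.
Eigenvalues λ = -3, 4.
For λ=-3: (A-λI) row 1 is [28, 14], so an eigenvector is (1, -2).
For λ=4: (A-λI) row 1 is [21, 14], so an eigenvector is (-2, 3).
General solution: c_1e^(-3t)(1,-2) + c_2e^(4t)(-2,3).

p(t) = c_1e^(-3t) - 2c_2e^(4t), q(t) = -2c_1e^(-3t) + 3c_2e^(4t)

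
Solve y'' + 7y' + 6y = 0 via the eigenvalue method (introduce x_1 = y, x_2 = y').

y(t) = c_1e^(-t) + c_2e^(-6t)

Let x_1 = y, x_2 = y'. Then x_1' = x_2 and x_2' = -6x_1 - 7x_2.
A = [[0,1],[-6,-7]]; det(A-λI) = λ^2 + 7λ + 6.
Eigenvalues λ = -1, -6 with eigenvectors (1,-1), (1,-6).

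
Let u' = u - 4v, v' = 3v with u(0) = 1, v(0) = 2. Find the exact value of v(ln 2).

A = [[1,-4],[0,3]]; eigenvalues λ = 1, 3.
Eigenvectors: (-1,0) for λ=1, (-2,1) for λ=3.
From the initial condition, c_1 = -5, c_2 = 2.
v(ln 2) = (-5)(2^1)(0) + (2)(2^3)(1) = 16.

16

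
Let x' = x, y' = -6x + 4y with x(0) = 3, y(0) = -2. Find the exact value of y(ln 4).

A = [[1,0],[-6,4]]; eigenvalues λ = 4, 1.
Eigenvectors: (0,-1) for λ=4, (1,2) for λ=1.
From the initial condition, c_1 = 8, c_2 = 3.
y(ln 4) = (8)(4^4)(-1) + (3)(4^1)(2) = -2024.

-2024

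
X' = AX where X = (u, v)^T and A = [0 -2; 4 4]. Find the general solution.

Coefficient matrix A = [[0, -2], [4, 4]].
Characteristic polynomial det(A - λI) = λ^2 - 4λ + 8 = 0.
Eigenvalues λ = 2 ± 2i (complex conjugate pair).
For λ=2+2i: an eigenvector is (1,-1) - i(0,1) = (1, -1 - i).
A real fundamental pair from Re and Im of e^((2+2i)t)v: X_1 = e^(2t)(cos(2t)·(1,-1) + sin(2t)·(0,1)), X_2 = e^(2t)(sin(2t)·(1,-1) - cos(2t)·(0,1)).
General solution: c_1X_1 + c_2X_2.

u(t) = c_1e^(2t)cos(2t) + c_2e^(2t)sin(2t), v(t) = c_1e^(2t)sin(2t) - c_1e^(2t)cos(2t) - c_2e^(2t)sin(2t) - c_2e^(2t)cos(2t)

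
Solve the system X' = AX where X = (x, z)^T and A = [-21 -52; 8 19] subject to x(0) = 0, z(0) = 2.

x(t) = -26e^(-t)sin(4t), z(t) = 10e^(-t)sin(4t) + 2e^(-t)cos(4t)

Coefficient matrix A = [[-21, -52], [8, 19]].
Characteristic polynomial det(A - λI) = λ^2 + 2λ + 17 = 0.
Eigenvalues λ = -1 ± 4i (complex conjugate pair).
For λ=-1+4i: an eigenvector is (3,-1) - i(-2,1) = (3 + 2i, -1 - i).
A real fundamental pair from Re and Im of e^((-1+4i)t)v: X_1 = e^(-t)(cos(4t)·(3,-1) + sin(4t)·(-2,1)), X_2 = e^(-t)(sin(4t)·(3,-1) - cos(4t)·(-2,1)).
General solution: K_1X_1 + K_2X_2.
Applying x(0)=0, z(0)=2 gives K_1=4, K_2=-6.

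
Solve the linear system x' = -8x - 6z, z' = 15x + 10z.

x(t) = C_1e^(t)sin(3t) + C_1e^(t)cos(3t) + C_2e^(t)sin(3t) - C_2e^(t)cos(3t), z(t) = -C_1e^(t)sin(3t) - 2C_1e^(t)cos(3t) - 2C_2e^(t)sin(3t) + C_2e^(t)cos(3t)

Coefficient matrix A = [[-8, -6], [15, 10]].
Characteristic polynomial det(A - λI) = λ^2 - 2λ + 10 = 0.
Eigenvalues λ = 1 ± 3i (complex conjugate pair).
For λ=1+3i: an eigenvector is (1,-2) - i(1,-1) = (1 - i, -2 + i).
A real fundamental pair from Re and Im of e^((1+3i)t)v: X_1 = e^(t)(cos(3t)·(1,-2) + sin(3t)·(1,-1)), X_2 = e^(t)(sin(3t)·(1,-2) - cos(3t)·(1,-1)).
General solution: C_1X_1 + C_2X_2.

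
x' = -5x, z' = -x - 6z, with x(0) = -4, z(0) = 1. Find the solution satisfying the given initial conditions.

Coefficient matrix A = [[-5, 0], [-1, -6]].
Characteristic polynomial det(A - λI) = λ^2 + 11λ + 30 = 0.
Eigenvalues λ = -6, -5.
For λ=-6: (A-λI) row 1 is [1, 0], so an eigenvector is (0, -1).
For λ=-5: (A-λI) row 2 is [-1, -1], so an eigenvector is (1, -1).
General solution: c_1e^(-6t)(0,-1) + c_2e^(-5t)(1,-1).
Applying x(0)=-4, z(0)=1 gives c_1=3, c_2=-4.

x(t) = -4e^(-5t), z(t) = 4e^(-5t) - 3e^(-6t)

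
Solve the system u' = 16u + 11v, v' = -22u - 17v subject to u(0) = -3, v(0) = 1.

u(t) = -5e^(5t) + 2e^(-6t), v(t) = 5e^(5t) - 4e^(-6t)

Coefficient matrix A = [[16, 11], [-22, -17]].
Characteristic polynomial det(A - λI) = λ^2 + λ - 30 = 0.
Eigenvalues λ = -6, 5.
For λ=-6: (A-λI) row 1 is [22, 11], so an eigenvector is (-1, 2).
For λ=5: (A-λI) row 1 is [11, 11], so an eigenvector is (-1, 1).
General solution: C_1e^(-6t)(-1,2) + C_2e^(5t)(-1,1).
Applying u(0)=-3, v(0)=1 gives C_1=-2, C_2=5.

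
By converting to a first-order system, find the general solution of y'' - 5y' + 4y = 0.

Let x_1 = y, x_2 = y'. Then x_1' = x_2 and x_2' = -4x_1 + 5x_2.
A = [[0,1],[-4,5]]; det(A-λI) = λ^2 - 5λ + 4.
Eigenvalues λ = 4, 1 with eigenvectors (1,4), (1,1).

y(t) = c_1e^(4t) + c_2e^(t)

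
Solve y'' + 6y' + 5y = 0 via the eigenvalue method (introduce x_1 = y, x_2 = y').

Let x_1 = y, x_2 = y'. Then x_1' = x_2 and x_2' = -5x_1 - 6x_2.
A = [[0,1],[-5,-6]]; det(A-λI) = λ^2 + 6λ + 5.
Eigenvalues λ = -5, -1 with eigenvectors (1,-5), (1,-1).

y(t) = K_1e^(-5t) + K_2e^(-t)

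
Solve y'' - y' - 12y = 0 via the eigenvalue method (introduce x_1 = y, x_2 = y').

Let x_1 = y, x_2 = y'. Then x_1' = x_2 and x_2' = 12x_1 + x_2.
A = [[0,1],[12,1]]; det(A-λI) = λ^2 - λ - 12.
Eigenvalues λ = -3, 4 with eigenvectors (1,-3), (1,4).

y(t) = c_1e^(-3t) + c_2e^(4t)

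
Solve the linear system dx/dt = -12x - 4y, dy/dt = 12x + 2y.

Coefficient matrix A = [[-12, -4], [12, 2]].
Characteristic polynomial det(A - λI) = λ^2 + 10λ + 24 = 0.
Eigenvalues λ = -4, -6.
For λ=-4: (A-λI) row 1 is [-8, -4], so an eigenvector is (-1, 2).
For λ=-6: (A-λI) row 1 is [-6, -4], so an eigenvector is (2, -3).
General solution: K_1e^(-4t)(-1,2) + K_2e^(-6t)(2,-3).

x(t) = -K_1e^(-4t) + 2K_2e^(-6t), y(t) = 2K_1e^(-4t) - 3K_2e^(-6t)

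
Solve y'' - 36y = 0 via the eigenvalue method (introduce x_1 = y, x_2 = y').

y(t) = C_1e^(-6t) + C_2e^(6t)

Let x_1 = y, x_2 = y'. Then x_1' = x_2 and x_2' = 36x_1.
A = [[0,1],[36,0]]; det(A-λI) = λ^2 - 36.
Eigenvalues λ = -6, 6 with eigenvectors (1,-6), (1,6).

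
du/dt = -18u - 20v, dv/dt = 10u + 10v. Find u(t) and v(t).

u(t) = C_1e^(-4t)sin(2t) - 3C_1e^(-4t)cos(2t) - 3C_2e^(-4t)sin(2t) - C_2e^(-4t)cos(2t), v(t) = -C_1e^(-4t)sin(2t) + 2C_1e^(-4t)cos(2t) + 2C_2e^(-4t)sin(2t) + C_2e^(-4t)cos(2t)

Coefficient matrix A = [[-18, -20], [10, 10]].
Characteristic polynomial det(A - λI) = λ^2 + 8λ + 20 = 0.
Eigenvalues λ = -4 ± 2i (complex conjugate pair).
For λ=-4+2i: an eigenvector is (-3,2) - i(1,-1) = (-3 - i, 2 + i).
A real fundamental pair from Re and Im of e^((-4+2i)t)v: X_1 = e^(-4t)(cos(2t)·(-3,2) + sin(2t)·(1,-1)), X_2 = e^(-4t)(sin(2t)·(-3,2) - cos(2t)·(1,-1)).
General solution: C_1X_1 + C_2X_2.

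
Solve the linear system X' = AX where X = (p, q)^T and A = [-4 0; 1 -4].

p(t) = -C_2e^(-4t), q(t) = -C_1e^(-4t) - C_2te^(-4t) - 3C_2e^(-4t)

Coefficient matrix A = [[-4, 0], [1, -4]].
Characteristic polynomial det(A - λI) = λ^2 + 8λ + 16 = 0.
Single eigenvalue λ = -4 with algebraic multiplicity 2.
Eigenvector v = (0,-1); generalized eigenvector w with (A-λI)w=v is (-1,-3).
General solution: e^(-4t)[C_1·v + C_2·(t·v + w)].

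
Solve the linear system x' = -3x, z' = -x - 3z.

x(t) = -C_2e^(-3t), z(t) = C_1e^(-3t) + C_2te^(-3t)

Coefficient matrix A = [[-3, 0], [-1, -3]].
Characteristic polynomial det(A - λI) = λ^2 + 6λ + 9 = 0.
Single eigenvalue λ = -3 with algebraic multiplicity 2.
Eigenvector v = (0,1); generalized eigenvector w with (A-λI)w=v is (-1,0).
General solution: e^(-3t)[C_1·v + C_2·(t·v + w)].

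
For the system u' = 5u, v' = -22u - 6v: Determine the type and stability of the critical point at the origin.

A = [[5,0],[-22,-6]]; det(A-λI) = λ^2 + λ - 30.
λ = 5, -6: opposite signs.

saddle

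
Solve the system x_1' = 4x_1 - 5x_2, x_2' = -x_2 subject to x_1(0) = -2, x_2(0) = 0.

Coefficient matrix A = [[4, -5], [0, -1]].
Characteristic polynomial det(A - λI) = λ^2 - 3λ - 4 = 0.
Eigenvalues λ = 4, -1.
For λ=4: (A-λI) row 1 is [0, -5], so an eigenvector is (-1, 0).
For λ=-1: (A-λI) row 1 is [5, -5], so an eigenvector is (1, 1).
General solution: c_1e^(4t)(-1,0) + c_2e^(-t)(1,1).
Applying x_1(0)=-2, x_2(0)=0 gives c_1=2, c_2=0.

x_1(t) = -2e^(4t), x_2(t) = 0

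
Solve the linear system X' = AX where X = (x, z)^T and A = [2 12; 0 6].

Coefficient matrix A = [[2, 12], [0, 6]].
Characteristic polynomial det(A - λI) = λ^2 - 8λ + 12 = 0.
Eigenvalues λ = 6, 2.
For λ=6: (A-λI) row 1 is [-4, 12], so an eigenvector is (-3, -1).
For λ=2: (A-λI) row 1 is [0, 12], so an eigenvector is (1, 0).
General solution: K_1e^(6t)(-3,-1) + K_2e^(2t)(1,0).

x(t) = -3K_1e^(6t) + K_2e^(2t), z(t) = -K_1e^(6t)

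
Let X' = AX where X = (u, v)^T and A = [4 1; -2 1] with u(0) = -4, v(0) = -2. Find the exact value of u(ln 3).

-216

A = [[4,1],[-2,1]]; eigenvalues λ = 2, 3.
Eigenvectors: (-1,2) for λ=2, (1,-1) for λ=3.
From the initial condition, c_1 = -6, c_2 = -10.
u(ln 3) = (-6)(3^2)(-1) + (-10)(3^3)(1) = -216.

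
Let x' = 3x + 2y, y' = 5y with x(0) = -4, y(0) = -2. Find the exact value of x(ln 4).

-2176

A = [[3,2],[0,5]]; eigenvalues λ = 3, 5.
Eigenvectors: (1,0) for λ=3, (-1,-1) for λ=5.
From the initial condition, c_1 = -2, c_2 = 2.
x(ln 4) = (-2)(4^3)(1) + (2)(4^5)(-1) = -2176.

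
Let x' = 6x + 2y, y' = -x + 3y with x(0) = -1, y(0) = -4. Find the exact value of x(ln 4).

A = [[6,2],[-1,3]]; eigenvalues λ = 5, 4.
Eigenvectors: (2,-1) for λ=5, (1,-1) for λ=4.
From the initial condition, c_1 = -5, c_2 = 9.
x(ln 4) = (-5)(4^5)(2) + (9)(4^4)(1) = -7936.

-7936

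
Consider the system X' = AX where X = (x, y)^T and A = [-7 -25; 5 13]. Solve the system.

Coefficient matrix A = [[-7, -25], [5, 13]].
Characteristic polynomial det(A - λI) = λ^2 - 6λ + 34 = 0.
Eigenvalues λ = 3 ± 5i (complex conjugate pair).
For λ=3+5i: an eigenvector is (2,-1) - i(1,0) = (2 - i, -1).
A real fundamental pair from Re and Im of e^((3+5i)t)v: X_1 = e^(3t)(cos(5t)·(2,-1) + sin(5t)·(1,0)), X_2 = e^(3t)(sin(5t)·(2,-1) - cos(5t)·(1,0)).
General solution: c_1X_1 + c_2X_2.

x(t) = c_1e^(3t)sin(5t) + 2c_1e^(3t)cos(5t) + 2c_2e^(3t)sin(5t) - c_2e^(3t)cos(5t), y(t) = -c_1e^(3t)cos(5t) - c_2e^(3t)sin(5t)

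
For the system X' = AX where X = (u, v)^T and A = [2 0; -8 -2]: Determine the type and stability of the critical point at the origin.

saddle

A = [[2,0],[-8,-2]]; det(A-λI) = λ^2 - 4.
λ = -2, 2: opposite signs.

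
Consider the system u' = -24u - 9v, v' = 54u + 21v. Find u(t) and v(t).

Coefficient matrix A = [[-24, -9], [54, 21]].
Characteristic polynomial det(A - λI) = λ^2 + 3λ - 18 = 0.
Eigenvalues λ = -6, 3.
For λ=-6: (A-λI) row 1 is [-18, -9], so an eigenvector is (1, -2).
For λ=3: (A-λI) row 1 is [-27, -9], so an eigenvector is (1, -3).
General solution: C_1e^(-6t)(1,-2) + C_2e^(3t)(1,-3).

u(t) = C_1e^(-6t) + C_2e^(3t), v(t) = -2C_1e^(-6t) - 3C_2e^(3t)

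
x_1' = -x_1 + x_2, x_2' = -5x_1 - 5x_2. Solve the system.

Coefficient matrix A = [[-1, 1], [-5, -5]].
Characteristic polynomial det(A - λI) = λ^2 + 6λ + 10 = 0.
Eigenvalues λ = -3 ± i (complex conjugate pair).
For λ=-3+i: an eigenvector is (0,-1) - i(-1,2) = (0 + i, -1 - 2i).
A real fundamental pair from Re and Im of e^((-3+i)t)v: X_1 = e^(-3t)(cos(t)·(0,-1) + sin(t)·(-1,2)), X_2 = e^(-3t)(sin(t)·(0,-1) - cos(t)·(-1,2)).
General solution: c_1X_1 + c_2X_2.

x_1(t) = -c_1e^(-3t)sin(t) + c_2e^(-3t)cos(t), x_2(t) = 2c_1e^(-3t)sin(t) - c_1e^(-3t)cos(t) - c_2e^(-3t)sin(t) - 2c_2e^(-3t)cos(t)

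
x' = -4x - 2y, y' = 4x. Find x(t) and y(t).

Coefficient matrix A = [[-4, -2], [4, 0]].
Characteristic polynomial det(A - λI) = λ^2 + 4λ + 8 = 0.
Eigenvalues λ = -2 ± 2i (complex conjugate pair).
For λ=-2+2i: an eigenvector is (0,-1) - i(1,-1) = (0 - i, -1 + i).
A real fundamental pair from Re and Im of e^((-2+2i)t)v: X_1 = e^(-2t)(cos(2t)·(0,-1) + sin(2t)·(1,-1)), X_2 = e^(-2t)(sin(2t)·(0,-1) - cos(2t)·(1,-1)).
General solution: K_1X_1 + K_2X_2.

x(t) = K_1e^(-2t)sin(2t) - K_2e^(-2t)cos(2t), y(t) = -K_1e^(-2t)sin(2t) - K_1e^(-2t)cos(2t) - K_2e^(-2t)sin(2t) + K_2e^(-2t)cos(2t)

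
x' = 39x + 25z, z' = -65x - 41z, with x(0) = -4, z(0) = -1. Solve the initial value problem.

Coefficient matrix A = [[39, 25], [-65, -41]].
Characteristic polynomial det(A - λI) = λ^2 + 2λ + 26 = 0.
Eigenvalues λ = -1 ± 5i (complex conjugate pair).
For λ=-1+5i: an eigenvector is (-2,3) - i(-1,2) = (-2 + i, 3 - 2i).
A real fundamental pair from Re and Im of e^((-1+5i)t)v: X_1 = e^(-t)(cos(5t)·(-2,3) + sin(5t)·(-1,2)), X_2 = e^(-t)(sin(5t)·(-2,3) - cos(5t)·(-1,2)).
General solution: K_1X_1 + K_2X_2.
Applying x(0)=-4, z(0)=-1 gives K_1=9, K_2=14.

x(t) = -37e^(-t)sin(5t) - 4e^(-t)cos(5t), z(t) = 60e^(-t)sin(5t) - e^(-t)cos(5t)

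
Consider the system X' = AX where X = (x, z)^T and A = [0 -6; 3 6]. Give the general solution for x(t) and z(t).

x(t) = -K_1e^(3t)sin(3t) + K_1e^(3t)cos(3t) + K_2e^(3t)sin(3t) + K_2e^(3t)cos(3t), z(t) = K_1e^(3t)sin(3t) - K_2e^(3t)cos(3t)

Coefficient matrix A = [[0, -6], [3, 6]].
Characteristic polynomial det(A - λI) = λ^2 - 6λ + 18 = 0.
Eigenvalues λ = 3 ± 3i (complex conjugate pair).
For λ=3+3i: an eigenvector is (1,0) - i(-1,1) = (1 + i, 0 - i).
A real fundamental pair from Re and Im of e^((3+3i)t)v: X_1 = e^(3t)(cos(3t)·(1,0) + sin(3t)·(-1,1)), X_2 = e^(3t)(sin(3t)·(1,0) - cos(3t)·(-1,1)).
General solution: K_1X_1 + K_2X_2.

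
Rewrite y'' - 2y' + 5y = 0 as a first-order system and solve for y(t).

y(t) = c_1e^(t)cos(2t) + c_2e^(t)sin(2t)

Let x_1 = y, x_2 = y'. Then x_1' = x_2 and x_2' = -5x_1 + 2x_2.
A = [[0,1],[-5,2]]; det(A-λI) = λ^2 - 2λ + 5.
Eigenvalues λ = 1 ± 2i.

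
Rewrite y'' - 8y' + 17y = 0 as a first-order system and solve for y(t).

Let x_1 = y, x_2 = y'. Then x_1' = x_2 and x_2' = -17x_1 + 8x_2.
A = [[0,1],[-17,8]]; det(A-λI) = λ^2 - 8λ + 17.
Eigenvalues λ = 4 ± i.

y(t) = c_1e^(4t)cos(t) + c_2e^(4t)sin(t)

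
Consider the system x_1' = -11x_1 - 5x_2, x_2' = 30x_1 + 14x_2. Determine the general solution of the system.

Coefficient matrix A = [[-11, -5], [30, 14]].
Characteristic polynomial det(A - λI) = λ^2 - 3λ - 4 = 0.
Eigenvalues λ = -1, 4.
For λ=-1: (A-λI) row 1 is [-10, -5], so an eigenvector is (-1, 2).
For λ=4: (A-λI) row 1 is [-15, -5], so an eigenvector is (-1, 3).
General solution: K_1e^(-t)(-1,2) + K_2e^(4t)(-1,3).

x_1(t) = -K_1e^(-t) - K_2e^(4t), x_2(t) = 2K_1e^(-t) + 3K_2e^(4t)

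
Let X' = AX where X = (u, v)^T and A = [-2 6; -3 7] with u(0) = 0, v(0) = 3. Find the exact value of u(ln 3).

468

A = [[-2,6],[-3,7]]; eigenvalues λ = 4, 1.
Eigenvectors: (-1,-1) for λ=4, (2,1) for λ=1.
From the initial condition, c_1 = -6, c_2 = -3.
u(ln 3) = (-6)(3^4)(-1) + (-3)(3^1)(2) = 468.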